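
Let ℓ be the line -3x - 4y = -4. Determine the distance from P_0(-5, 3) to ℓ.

The normal to the line is n = (-3, -4) with |n| = 5.
|n·P_0 − (-4)| = |3 − (-4)| = 7, so the distance is 7/5.

7/5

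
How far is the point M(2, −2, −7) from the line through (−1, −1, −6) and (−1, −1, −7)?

√10

A direction vector is d = (0, 0, −1).
AP = (3, −1, −1), and AP × d = (1, 3, 0).
|AP × d|² = 10 and |d|² = 1, so the distance is √10.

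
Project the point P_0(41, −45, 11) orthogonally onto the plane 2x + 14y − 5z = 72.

(47, -3, -4)

The perpendicular from P_0 has direction n = (2, 14, −5): r = (41, −45, 11) + μ(2, 14, −5).
Substitute into the plane: n·(P_0 + μn) = 72 gives -603 + 225μ = 72, so μ = 3.
Foot = (41, −45, 11) + 3·(2, 14, −5) = (47, −3, −4).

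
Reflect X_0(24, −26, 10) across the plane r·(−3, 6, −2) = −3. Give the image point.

(-6, 34, -10)

n = (−3, 6, −2), |n|² = 49, n·X_0 − (-3) = -245, so t = -245/49 = -5.
Foot F = X_0 − (-5)·n = (9, 4, 0); the reflection is 2F − X_0 = (−6, 34, −10).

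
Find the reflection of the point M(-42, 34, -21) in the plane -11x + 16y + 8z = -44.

(2, -30, -53)

n = (-11, 16, 8), |n|² = 441, n·M − (-44) = 882, so t = 882/441 = 2.
Foot F = M − 2·n = (-20, 2, -37); the reflection is 2F − M = (2, -30, -53).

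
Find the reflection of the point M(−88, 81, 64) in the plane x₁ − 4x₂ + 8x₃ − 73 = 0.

With n = (1, −4, 8), the signed offset is (n·M − 73)/|n|² = 27/81 = 1/3.
M' = M − 2t·n = (−88, 81, 64) − (2/3)·(1, −4, 8) = (−266/3, 251/3, 176/3).

(-266/3, 251/3, 176/3)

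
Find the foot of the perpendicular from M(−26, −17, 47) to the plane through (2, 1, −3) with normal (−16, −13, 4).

(6, 9, 39)

The perpendicular from M has direction n = (−16, −13, 4): r = (−26, −17, 47) + t(−16, −13, 4).
Substitute into the plane: n·(M + tn) = -57 gives 825 + 441t = -57, so t = -2.
Foot = (−26, −17, 47) + (-2)·(−16, −13, 4) = (6, 9, 39).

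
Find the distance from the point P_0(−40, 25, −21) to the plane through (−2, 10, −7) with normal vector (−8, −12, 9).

The plane has equation n·(r − (−2, 10, −7)) = 0, i.e. n·r = -167.
Then n·(−40, 25, −21) − (−167) = −2.
|n| = √(64 + 144 + 81) = 17, so the distance is |-2|/17 = 2/17.

2/17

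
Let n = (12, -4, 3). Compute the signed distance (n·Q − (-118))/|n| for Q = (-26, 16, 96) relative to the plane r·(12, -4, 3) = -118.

30/13

n·Q − (-118) = 30.
|n| = 13, so the signed distance is 30/13.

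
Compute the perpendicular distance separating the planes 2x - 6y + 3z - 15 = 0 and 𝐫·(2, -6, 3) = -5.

20/7

With common normal n = (2, -6, 3) (|n| = 7), the distance is |15 − (-5)|/|n| = 20/7.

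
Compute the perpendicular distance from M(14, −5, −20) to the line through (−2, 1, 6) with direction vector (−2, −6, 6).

2√166

Direction vector d = (−2, −6, 6).
AP = (16, −6, −26), and AP × d = (−192, −44, −108).
|AP × d|² = 50464 and |d|² = 76, so the distance is √(50464/76) = √664 = 2√166.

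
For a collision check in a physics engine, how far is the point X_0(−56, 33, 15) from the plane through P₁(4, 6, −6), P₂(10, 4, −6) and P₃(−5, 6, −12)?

P₁P₂ = (6, −2, 0) and P₁P₃ = (−9, 0, −6), so a normal is n = P₁P₂ × P₁P₃ = (12, 36, −18).
n = (12, 36, −18); n·P − 372 = -126; |n| = 42; distance = 126/42 = 3.

3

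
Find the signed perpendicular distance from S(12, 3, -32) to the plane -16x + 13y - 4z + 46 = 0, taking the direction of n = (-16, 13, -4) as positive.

1

n·S − (-46) = 21.
|n| = 21, so the signed distance is 21/21 = 1.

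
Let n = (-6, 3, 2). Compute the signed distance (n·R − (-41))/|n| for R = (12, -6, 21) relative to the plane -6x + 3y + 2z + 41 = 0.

n·R − (-41) = -7.
|n| = 7, so the signed distance is -7/7 = -1.

-1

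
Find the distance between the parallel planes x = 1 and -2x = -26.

12

Divide the second equation by -2 to match normals: x = 13.
Both planes have normal n = (1, 0, 0), |n| = 1. Any point on the first plane is at distance |13 − 1|/|n| = 12/1 = 12 from the second.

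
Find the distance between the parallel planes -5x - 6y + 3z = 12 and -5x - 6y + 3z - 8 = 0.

4/√70

With common normal n = (-5, -6, 3) (|n| = √70), the distance is |12 − 8|/|n| = 4/√70 = 2√70/35.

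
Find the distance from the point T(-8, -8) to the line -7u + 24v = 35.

171/25

d = |(-7)·(-8) + 24·(-8) − 35| / √(49 + 576) = |-171|/25 = 171/25.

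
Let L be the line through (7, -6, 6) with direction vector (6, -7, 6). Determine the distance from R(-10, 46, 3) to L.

Direction vector d = (6, -7, 6).
AP = (-17, 52, -3), and AP × d = (291, 84, -193).
|AP × d|² = 128986 and |d|² = 121, so the distance is √(128986/121) = √1066.

√1066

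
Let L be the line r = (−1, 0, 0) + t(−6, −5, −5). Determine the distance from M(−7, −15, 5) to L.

10√2

Direction vector d = (−6, −5, −5).
AP = (−6, −15, 5); AP·d = 86, |AP|² = 286, |d|² = 86.
distance² = |AP|² − (AP·d)²/|d|² = 286 − 7396/86 = 200, so the distance is 10√2.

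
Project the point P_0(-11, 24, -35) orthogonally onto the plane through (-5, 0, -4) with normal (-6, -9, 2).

(-23, 6, -31)

The perpendicular from P_0 has direction n = (-6, -9, 2): r = (-11, 24, -35) + μ(-6, -9, 2).
Substitute into the plane: n·(P_0 + μn) = 22 gives -220 + 121μ = 22, so μ = 2.
Foot = (-11, 24, -35) + 2·(-6, -9, 2) = (-23, 6, -31).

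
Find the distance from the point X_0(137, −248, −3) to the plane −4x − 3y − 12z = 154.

6

n = (−4, −3, −12); n·P − 154 = 78; |n| = 13; distance = 78/13 = 6.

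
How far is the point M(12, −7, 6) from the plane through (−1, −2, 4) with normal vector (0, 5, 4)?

17/√41

The plane has equation n·(r − (−1, −2, 4)) = 0, i.e. n·r = 6.
n = (0, 5, 4); n·P − 6 = -17; |n| = √41; distance = 17/√41.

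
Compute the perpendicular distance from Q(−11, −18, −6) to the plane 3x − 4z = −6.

n = (3, 0, −4); n·P − (-6) = -3; |n| = 5; distance = 3/5.

3/5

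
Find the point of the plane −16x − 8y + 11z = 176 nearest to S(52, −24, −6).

(20, -40, 16)

The perpendicular from S has direction n = (−16, −8, 11): r = (52, −24, −6) + t(−16, −8, 11).
Substitute into the plane: n·(S + tn) = 176 gives -706 + 441t = 176, so t = 2.
Foot = (52, −24, −6) + 2·(−16, −8, 11) = (20, −40, 16).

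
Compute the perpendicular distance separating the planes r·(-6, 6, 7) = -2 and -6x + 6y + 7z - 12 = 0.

14/11

Both planes have normal n = (-6, 6, 7), |n| = 11. Any point on the first plane is at distance |12 − (-2)|/|n| = 14/11 from the second.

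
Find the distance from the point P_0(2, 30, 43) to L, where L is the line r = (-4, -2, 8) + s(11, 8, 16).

Direction vector d = (11, 8, 16).
AP = (6, 32, 35), and AP × d = (232, 289, -304).
|AP × d|² = 229761 and |d|² = 441, so the distance is √(229761/441) = √521.

√521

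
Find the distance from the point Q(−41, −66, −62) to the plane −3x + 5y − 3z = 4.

Normal vector n = (−3, 5, −3), and n·(−41, −66, −62) − 4 = −25.
|n| = √(9 + 25 + 9) = √43, so the distance is |-25|/√43 = 25√43/43.

25/√43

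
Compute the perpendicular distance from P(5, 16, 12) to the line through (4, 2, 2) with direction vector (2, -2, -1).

Direction vector d = (2, -2, -1).
AP = (1, 14, 10); AP·d = -36, |AP|² = 297, |d|² = 9.
distance² = |AP|² − (AP·d)²/|d|² = 297 − 1296/9 = 153, so the distance is 3√17.

3√17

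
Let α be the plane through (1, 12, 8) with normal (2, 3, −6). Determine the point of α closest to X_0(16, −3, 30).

(22, 6, 12)

n = (2, 3, −6), |n|² = 49, and n·X_0 − (-10) = -147.
t = -147/49 = -3, so the foot is X_0 − t·n = (16, −3, 30) − (-3)·(2, 3, −6) = (22, 6, 12).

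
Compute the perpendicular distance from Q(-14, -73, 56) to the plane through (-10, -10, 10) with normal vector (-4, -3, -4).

21/√41

The plane has equation n·(r − (-10, -10, 10)) = 0, i.e. n·r = 30.
n = (-4, -3, -4); n·P − 30 = 21; |n| = √41; distance = 21/√41 = 21√41/41.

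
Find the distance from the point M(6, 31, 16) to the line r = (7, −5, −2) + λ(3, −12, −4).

Direction vector d = (3, −12, −4).
AP = (−1, 36, 18), and AP × d = (72, 50, −96).
|AP × d|² = 16900 and |d|² = 169, so the distance is √(16900/169) = √100 = 10.

10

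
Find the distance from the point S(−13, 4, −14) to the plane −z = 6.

Normal vector n = (0, 0, −1), and n·(−13, 4, −14) − 6 = 8.
|n| = √(0 + 0 + 1) = 1, so the distance is |8|/1 = 8.

8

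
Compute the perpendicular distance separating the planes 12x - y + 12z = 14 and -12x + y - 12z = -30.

16/17

Divide the second equation by -1 to match normals: 12x - y + 12z = 30.
Both planes have normal n = (12, -1, 12), |n| = 17. Any point on the first plane is at distance |30 − 14|/|n| = 16/17 from the second.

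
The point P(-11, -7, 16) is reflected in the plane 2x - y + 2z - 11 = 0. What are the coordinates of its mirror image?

n = (2, -1, 2), |n|² = 9, n·P − 11 = 6, so t = 6/9 = 2/3.
Foot F = P − (2/3)·n = (-37/3, -19/3, 44/3); the reflection is 2F − P = (-41/3, -17/3, 40/3).

(-41/3, -17/3, 40/3)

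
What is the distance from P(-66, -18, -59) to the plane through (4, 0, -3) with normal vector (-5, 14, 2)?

14/15

The plane has equation n·(r − (4, 0, -3)) = 0, i.e. n·r = -26.
n = (-5, 14, 2); n·P − (-26) = -14; |n| = 15; distance = 14/15.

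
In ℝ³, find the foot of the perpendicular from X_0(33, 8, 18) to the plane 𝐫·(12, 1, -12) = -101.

The perpendicular from X_0 has direction n = (12, 1, -12): r = (33, 8, 18) + t(12, 1, -12).
Substitute into the plane: n·(X_0 + tn) = -101 gives 188 + 289t = -101, so t = -1.
Foot = (33, 8, 18) + (-1)·(12, 1, -12) = (21, 7, 30).

(21, 7, 30)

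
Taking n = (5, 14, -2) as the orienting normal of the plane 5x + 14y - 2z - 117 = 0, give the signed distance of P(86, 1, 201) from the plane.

n·P − 117 = -75.
|n| = 15, so the signed distance is -75/15 = -5.

-5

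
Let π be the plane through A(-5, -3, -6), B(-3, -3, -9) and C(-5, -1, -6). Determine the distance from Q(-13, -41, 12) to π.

12/√13

AB = (2, 0, -3) and AC = (0, 2, 0), so a normal is n = AB × AC = (6, 0, 4).
n = (6, 0, 4); n·P − (-54) = 24; |n| = 2√13; distance = 24/(2√13) = 12/√13.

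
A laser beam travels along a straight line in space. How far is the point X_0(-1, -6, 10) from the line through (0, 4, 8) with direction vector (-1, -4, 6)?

Direction vector d = (-1, -4, 6).
AP = (-1, -10, 2), and AP × d = (-52, 4, -6).
|AP × d|² = 2756 and |d|² = 53, so the distance is √(2756/53) = √52 = 2√13.

2√13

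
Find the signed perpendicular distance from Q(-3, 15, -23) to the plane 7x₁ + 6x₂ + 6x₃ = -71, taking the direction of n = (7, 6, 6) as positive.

n·Q − (-71) = 2.
|n| = 11, so the signed distance is 2/11.

2/11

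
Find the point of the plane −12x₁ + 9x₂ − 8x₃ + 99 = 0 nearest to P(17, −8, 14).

The perpendicular from P has direction n = (−12, 9, −8): r = (17, −8, 14) + t(−12, 9, −8).
Substitute into the plane: n·(P + tn) = -99 gives -388 + 289t = -99, so t = 1.
Foot = (17, −8, 14) + 1·(−12, 9, −8) = (5, 1, 6).

(5, 1, 6)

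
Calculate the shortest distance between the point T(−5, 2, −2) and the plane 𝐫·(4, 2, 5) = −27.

Normal vector n = (4, 2, 5), and n·(−5, 2, −2) − (−27) = 1.
|n| = √(16 + 4 + 25) = 3√5, so the distance is |1|/(3√5) = 1/(3√5).

√5/15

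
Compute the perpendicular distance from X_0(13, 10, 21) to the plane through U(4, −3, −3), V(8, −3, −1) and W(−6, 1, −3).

UV = (4, 0, 2) and UW = (−10, 4, 0), so a normal is n = UV × UW = (−8, −20, 16).
d = |(-8)·13 + (-20)·10 + 16·21 − (-20)| / √(64 + 400 + 256) = |52| / (12√5) = 13√5/15.

13√5/15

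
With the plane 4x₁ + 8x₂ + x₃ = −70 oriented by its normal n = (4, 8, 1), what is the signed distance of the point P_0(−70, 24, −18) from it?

-4

n·P_0 − (-70) = -36.
|n| = 9, so the signed distance is -36/9 = -4.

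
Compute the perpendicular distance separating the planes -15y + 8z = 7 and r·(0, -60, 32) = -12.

10/17

Divide the second equation by 4 to match normals: -15y + 8z = -3.
With common normal n = (0, -15, 8) (|n| = 17), the distance is |7 − (-3)|/|n| = 10/17.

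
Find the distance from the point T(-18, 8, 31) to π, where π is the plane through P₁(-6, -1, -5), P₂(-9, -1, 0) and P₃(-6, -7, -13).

P₁P₂ = (-3, 0, 5) and P₁P₃ = (0, -6, -8), so a normal is n = P₁P₂ × P₁P₃ = (30, -24, 18).
d = |30·(-18) + (-24)·8 + 18·31 − (-246)| / √(900 + 576 + 324) = |72| / (30√2) = 6√2/5.

6√2/5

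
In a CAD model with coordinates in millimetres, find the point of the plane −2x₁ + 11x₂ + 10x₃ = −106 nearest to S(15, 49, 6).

(21, 16, -24)

n = (−2, 11, 10), |n|² = 225, and n·S − (-106) = 675.
t = 675/225 = 3, so the foot is S − t·n = (15, 49, 6) − 3·(−2, 11, 10) = (21, 16, −24).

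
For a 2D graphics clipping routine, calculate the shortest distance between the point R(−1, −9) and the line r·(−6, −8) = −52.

13

The normal to the line is n = (−6, −8) with |n| = 10.
|n·R − (-52)| = |78 − (-52)| = 130, so the distance is 130/10 = 13.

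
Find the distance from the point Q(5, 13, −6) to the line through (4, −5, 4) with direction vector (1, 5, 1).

Direction vector d = (1, 5, 1).
AP = (1, 18, −10); AP·d = 81, |AP|² = 425, |d|² = 27.
distance² = |AP|² − (AP·d)²/|d|² = 425 − 6561/27 = 182, so the distance is √182.

√182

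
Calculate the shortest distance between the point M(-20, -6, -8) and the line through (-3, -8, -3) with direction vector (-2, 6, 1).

Direction vector d = (-2, 6, 1).
AP = (-17, 2, -5), and AP × d = (32, 27, -98).
|AP × d|² = 11357 and |d|² = 41, so the distance is √(11357/41) = √277.

√277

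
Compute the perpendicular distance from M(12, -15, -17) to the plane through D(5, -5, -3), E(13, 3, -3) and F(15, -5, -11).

2/√57

DE = (8, 8, 0) and DF = (10, 0, -8), so a normal is n = DE × DF = (-64, 64, -80).
Then n·(12, -15, -17) - (-400) = 32.
|n| = √(4096 + 4096 + 6400) = 16√57, so the distance is |32|/(16√57) = 2/√57.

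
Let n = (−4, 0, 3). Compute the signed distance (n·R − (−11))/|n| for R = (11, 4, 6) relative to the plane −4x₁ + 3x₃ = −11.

n·R − (-11) = -15.
|n| = 5, so the signed distance is -15/5 = -3.

-3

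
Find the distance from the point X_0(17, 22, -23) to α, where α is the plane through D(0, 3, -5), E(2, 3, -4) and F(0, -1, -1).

DE = (2, 0, 1) and DF = (0, -4, 4), so a normal is n = DE × DF = (4, -8, -8).
Then n·(17, 22, -23) - 16 = 60.
|n| = √(16 + 64 + 64) = 12, so the distance is |60|/12 = 5.

5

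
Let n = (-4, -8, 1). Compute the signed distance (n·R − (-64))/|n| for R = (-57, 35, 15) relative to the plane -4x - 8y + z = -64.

3

n·R − (-64) = 27.
|n| = 9, so the signed distance is 27/9 = 3.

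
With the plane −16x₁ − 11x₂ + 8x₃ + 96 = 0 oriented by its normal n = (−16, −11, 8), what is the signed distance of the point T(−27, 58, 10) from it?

n·T − (-96) = -30.
|n| = 21, so the signed distance is -30/21 = -10/7.

-10/7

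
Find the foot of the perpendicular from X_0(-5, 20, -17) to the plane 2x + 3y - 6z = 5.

n = (2, 3, -6), |n|² = 49, and n·X_0 − 5 = 147.
t = 147/49 = 3, so the foot is X_0 − t·n = (-5, 20, -17) − 3·(2, 3, -6) = (-11, 11, 1).

(-11, 11, 1)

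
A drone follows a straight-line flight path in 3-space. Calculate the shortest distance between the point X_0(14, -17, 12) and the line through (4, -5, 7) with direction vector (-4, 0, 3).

Direction vector d = (-4, 0, 3).
AP = (10, -12, 5); AP·d = -25, |AP|² = 269, |d|² = 25.
distance² = |AP|² − (AP·d)²/|d|² = 269 − 625/25 = 244, so the distance is 2√61.

2√61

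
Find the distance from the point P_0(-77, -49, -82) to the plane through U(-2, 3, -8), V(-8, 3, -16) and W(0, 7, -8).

UV = (-6, 0, -8) and UW = (2, 4, 0), so a normal is n = UV × UW = (32, -16, -24).
Then n·(-77, -49, -82) - 80 = 208.
|n| = √(1024 + 256 + 576) = 8√29, so the distance is |208|/(8√29) = 26/√29.

26√29/29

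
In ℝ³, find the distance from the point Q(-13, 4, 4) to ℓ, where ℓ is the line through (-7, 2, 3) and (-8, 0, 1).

A direction vector is d = (-1, -2, -2).
AP = (-6, 2, 1), and AP × d = (-2, -13, 14).
|AP × d|² = 369 and |d|² = 9, so the distance is √(369/9) = √41.

√41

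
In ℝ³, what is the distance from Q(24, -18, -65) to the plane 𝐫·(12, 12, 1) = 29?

n = (12, 12, 1); n·P − 29 = -22; |n| = 17; distance = 22/17.

22/17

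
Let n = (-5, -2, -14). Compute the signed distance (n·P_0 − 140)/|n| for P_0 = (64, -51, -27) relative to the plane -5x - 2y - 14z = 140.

4/3

n·P_0 − 140 = 20.
|n| = 15, so the signed distance is 20/15 = 4/3.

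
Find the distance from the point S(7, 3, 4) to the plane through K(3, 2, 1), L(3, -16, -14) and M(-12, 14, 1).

3/√77

KL = (0, -18, -15) and KM = (-15, 12, 0), so a normal is n = KL × KM = (180, 225, -270).
n = (180, 225, -270); n·P − 720 = 135; |n| = 45√77; distance = 135/(45√77) = 3√77/77.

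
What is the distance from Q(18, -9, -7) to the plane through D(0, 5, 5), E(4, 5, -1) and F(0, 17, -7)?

DE = (4, 0, -6) and DF = (0, 12, -12), so a normal is n = DE × DF = (72, 48, 48).
Then n·(18, -9, -7) - 480 = 48.
|n| = √(5184 + 2304 + 2304) = 24√17, so the distance is |48|/(24√17) = 2√17/17.

2√17/17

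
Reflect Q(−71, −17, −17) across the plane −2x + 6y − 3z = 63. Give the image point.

(-481/7, -167/7, -95/7)

n = (−2, 6, −3), |n|² = 49, n·Q − 63 = 28, so t = 28/49 = 4/7.
Foot F = Q − (4/7)·n = (−489/7, −143/7, −107/7); the reflection is 2F − Q = (−481/7, −167/7, −95/7).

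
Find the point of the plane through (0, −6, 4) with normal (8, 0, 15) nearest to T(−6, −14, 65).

n = (8, 0, 15), |n|² = 289, and n·T − 60 = 867.
t = 867/289 = 3, so the foot is T − t·n = (−6, −14, 65) − 3·(8, 0, 15) = (−30, −14, 20).

(-30, -14, 20)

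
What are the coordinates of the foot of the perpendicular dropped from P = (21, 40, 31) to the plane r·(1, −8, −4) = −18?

n = (1, −8, −4), |n|² = 81, and n·P − (-18) = -405.
t = -405/81 = -5, so the foot is P − t·n = (21, 40, 31) − (-5)·(1, −8, −4) = (26, 0, 11).

(26, 0, 11)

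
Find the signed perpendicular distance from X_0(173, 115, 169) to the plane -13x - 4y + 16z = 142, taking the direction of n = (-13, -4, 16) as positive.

n·X_0 − 142 = -147.
|n| = 21, so the signed distance is -147/21 = -7.

-7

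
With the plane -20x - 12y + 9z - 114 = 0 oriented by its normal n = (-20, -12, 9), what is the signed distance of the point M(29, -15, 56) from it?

-2/5

n·M − 114 = -10.
|n| = 25, so the signed distance is -10/25 = -2/5.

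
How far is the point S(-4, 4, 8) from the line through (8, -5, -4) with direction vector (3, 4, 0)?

Direction vector d = (3, 4, 0).
AP = (-12, 9, 12), and AP × d = (-48, 36, -75).
|AP × d|² = 9225 and |d|² = 25, so the distance is √(9225/25) = √369 = 3√41.

3√41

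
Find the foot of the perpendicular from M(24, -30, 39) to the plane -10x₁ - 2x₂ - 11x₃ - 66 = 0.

(-6, -36, 6)

n = (-10, -2, -11), |n|² = 225, and n·M − 66 = -675.
t = -675/225 = -3, so the foot is M − t·n = (24, -30, 39) − (-3)·(-10, -2, -11) = (-6, -36, 6).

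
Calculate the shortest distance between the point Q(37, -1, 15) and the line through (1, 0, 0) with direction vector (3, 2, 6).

3√82

Direction vector d = (3, 2, 6).
AP = (36, -1, 15); AP·d = 196, |AP|² = 1522, |d|² = 49.
distance² = |AP|² − (AP·d)²/|d|² = 1522 − 38416/49 = 738, so the distance is 3√82.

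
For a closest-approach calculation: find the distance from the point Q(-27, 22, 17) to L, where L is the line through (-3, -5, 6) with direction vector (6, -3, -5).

3√34

Direction vector d = (6, -3, -5).
AP = (-24, 27, 11), and AP × d = (-102, -54, -90).
|AP × d|² = 21420 and |d|² = 70, so the distance is √(21420/70) = √306 = 3√34.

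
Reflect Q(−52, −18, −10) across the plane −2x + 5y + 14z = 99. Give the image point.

(-56, -8, 18)

n = (−2, 5, 14), |n|² = 225, n·Q − 99 = -225, so t = -225/225 = -1.
Foot F = Q − (-1)·n = (−54, −13, 4); the reflection is 2F − Q = (−56, −8, 18).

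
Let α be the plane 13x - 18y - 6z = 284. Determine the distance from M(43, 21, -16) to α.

Normal vector n = (13, -18, -6), and n·(43, 21, -16) - 284 = -7.
|n| = √(169 + 324 + 36) = 23, so the distance is |-7|/23 = 7/23.

7/23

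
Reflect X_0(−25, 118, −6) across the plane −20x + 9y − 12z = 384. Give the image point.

(55, 82, 42)

n = (−20, 9, −12), |n|² = 625, n·X_0 − 384 = 1250, so t = 1250/625 = 2.
Foot F = X_0 − 2·n = (15, 100, 18); the reflection is 2F − X_0 = (55, 82, 42).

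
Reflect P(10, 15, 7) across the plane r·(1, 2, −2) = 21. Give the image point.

With n = (1, 2, −2), the signed offset is (n·P − 21)/|n|² = 5/9.
P' = P − 2t·n = (10, 15, 7) − (10/9)·(1, 2, −2) = (80/9, 115/9, 83/9).

(80/9, 115/9, 83/9)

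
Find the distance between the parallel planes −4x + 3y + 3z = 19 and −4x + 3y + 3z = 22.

Both planes have normal n = (−4, 3, 3), |n| = √34. Any point on the first plane is at distance |22 − 19|/|n| = 3/√34 = 3√34/34 from the second.

3/√34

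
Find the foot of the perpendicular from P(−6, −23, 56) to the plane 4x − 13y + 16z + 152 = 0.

(-18, 16, 8)

n = (4, −13, 16), |n|² = 441, and n·P − (-152) = 1323.
t = 1323/441 = 3, so the foot is P − t·n = (−6, −23, 56) − 3·(4, −13, 16) = (−18, 16, 8).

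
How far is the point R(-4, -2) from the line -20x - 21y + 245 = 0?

367/29

d = |(-20)·(-4) + (-21)·(-2) − (-245)| / √(400 + 441) = |367|/29 = 367/29.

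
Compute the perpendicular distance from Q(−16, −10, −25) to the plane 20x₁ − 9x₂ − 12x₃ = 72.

d = |20·(-16) + (-9)·(-10) + (-12)·(-25) − 72| / √(400 + 81 + 144) = |-2| / 25 = 2/25.

2/25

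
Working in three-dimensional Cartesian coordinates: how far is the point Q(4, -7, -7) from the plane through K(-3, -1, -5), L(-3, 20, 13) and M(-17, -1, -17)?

20/11

KL = (0, 21, 18) and KM = (-14, 0, -12), so a normal is n = KL × KM = (-252, -252, 294).
n = (-252, -252, 294); n·P − (-462) = -840; |n| = 462; distance = 840/462 = 20/11.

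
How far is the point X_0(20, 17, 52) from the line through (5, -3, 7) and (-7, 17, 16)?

A direction vector is d = (-12, 20, 9).
AP = (15, 20, 45), and AP × d = (-720, -675, 540).
|AP × d|² = 1265625 and |d|² = 625, so the distance is √(1265625/625) = √2025 = 45.

45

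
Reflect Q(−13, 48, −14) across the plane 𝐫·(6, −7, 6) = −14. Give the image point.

With n = (6, −7, 6), the signed offset is (n·Q − (-14))/|n|² = -484/121 = -4.
Q' = Q − 2t·n = (−13, 48, −14) − (-8)·(6, −7, 6) = (35, −8, 34).

(35, -8, 34)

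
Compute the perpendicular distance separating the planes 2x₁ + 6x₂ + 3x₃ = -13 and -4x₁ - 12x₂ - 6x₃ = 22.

2/7

Divide the second equation by -2 to match normals: 2x₁ + 6x₂ + 3x₃ = -11.
With common normal n = (2, 6, 3) (|n| = 7), the distance is |(-13) − (-11)|/|n| = 2/7.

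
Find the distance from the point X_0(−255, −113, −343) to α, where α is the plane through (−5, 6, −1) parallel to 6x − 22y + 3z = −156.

Parallel planes share the normal n = (6, −22, 3); since (−5, 6, −1) lies on the plane, its equation is 6x − 22y + 3z = -165.
Then n·(−255, −113, −343) − (−165) = 92.
|n| = √(36 + 484 + 9) = 23, so the distance is |92|/23 = 4.

4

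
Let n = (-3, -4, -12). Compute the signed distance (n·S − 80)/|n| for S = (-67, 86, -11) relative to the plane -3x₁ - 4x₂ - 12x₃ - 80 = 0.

-7

n·S − 80 = -91.
|n| = 13, so the signed distance is -91/13 = -7.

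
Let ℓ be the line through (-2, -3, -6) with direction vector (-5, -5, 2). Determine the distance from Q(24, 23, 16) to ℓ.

Direction vector d = (-5, -5, 2).
AP = (26, 26, 22), and AP × d = (162, -162, 0).
|AP × d|² = 52488 and |d|² = 54, so the distance is √(52488/54) = √972 = 18√3.

18√3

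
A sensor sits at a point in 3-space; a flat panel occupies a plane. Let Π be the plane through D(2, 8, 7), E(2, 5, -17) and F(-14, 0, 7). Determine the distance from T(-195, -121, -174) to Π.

7

DE = (0, -3, -24) and DF = (-16, -8, 0), so a normal is n = DE × DF = (-192, 384, -48).
d = |(-192)·(-195) + 384·(-121) + (-48)·(-174) − 2352| / √(36864 + 147456 + 2304) = |-3024| / 432 = 7.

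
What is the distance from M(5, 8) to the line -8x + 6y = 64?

The normal to the line is n = (-8, 6) with |n| = 10.
|n·M − 64| = |8 − 64| = 56, so the distance is 56/10 = 28/5.

28/5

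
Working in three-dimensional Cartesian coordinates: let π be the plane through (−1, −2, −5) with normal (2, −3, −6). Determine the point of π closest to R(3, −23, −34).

The perpendicular from R has direction n = (2, −3, −6): r = (3, −23, −34) + μ(2, −3, −6).
Substitute into the plane: n·(R + μn) = 34 gives 279 + 49μ = 34, so μ = -5.
Foot = (3, −23, −34) + (-5)·(2, −3, −6) = (−7, −8, −4).

(-7, -8, -4)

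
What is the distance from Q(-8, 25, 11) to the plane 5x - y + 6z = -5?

Normal vector n = (5, -1, 6), and n·(-8, 25, 11) - (-5) = 6.
|n| = √(25 + 1 + 36) = √62, so the distance is |6|/√62 = 3√62/31.

6/√62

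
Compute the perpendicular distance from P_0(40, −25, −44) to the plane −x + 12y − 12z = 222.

Normal vector n = (−1, 12, −12), and n·(40, −25, −44) − 222 = −34.
|n| = √(1 + 144 + 144) = 17, so the distance is |-34|/17 = 2.

2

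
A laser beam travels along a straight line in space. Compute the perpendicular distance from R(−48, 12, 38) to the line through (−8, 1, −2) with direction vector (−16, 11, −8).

24√5

Direction vector d = (−16, 11, −8).
AP = (−40, 11, 40); AP·d = 441, |AP|² = 3321, |d|² = 441.
distance² = |AP|² − (AP·d)²/|d|² = 3321 − 194481/441 = 2880, so the distance is 24√5.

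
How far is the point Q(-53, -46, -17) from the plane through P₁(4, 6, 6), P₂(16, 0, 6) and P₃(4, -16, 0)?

P₁P₂ = (12, -6, 0) and P₁P₃ = (0, -22, -6), so a normal is n = P₁P₂ × P₁P₃ = (36, 72, -264).
Then n·(-53, -46, -17) - (-1008) = 276.
|n| = √(1296 + 5184 + 69696) = 276, so the distance is |276|/276 = 1.

1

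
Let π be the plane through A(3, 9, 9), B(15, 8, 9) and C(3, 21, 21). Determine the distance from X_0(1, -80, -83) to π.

2

AB = (12, -1, 0) and AC = (0, 12, 12), so a normal is n = AB × AC = (-12, -144, 144).
n = (-12, -144, 144); n·P − (-36) = -408; |n| = 204; distance = 408/204 = 2.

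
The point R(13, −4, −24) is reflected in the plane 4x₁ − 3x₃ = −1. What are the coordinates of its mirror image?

(-27, -4, 6)

With n = (4, 0, −3), the signed offset is (n·R − (-1))/|n|² = 125/25 = 5.
R' = R − 2t·n = (13, −4, −24) − 10·(4, 0, −3) = (−27, −4, 6).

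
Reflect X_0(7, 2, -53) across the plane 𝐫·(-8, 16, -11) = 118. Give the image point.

With n = (-8, 16, -11), the signed offset is (n·X_0 − 118)/|n|² = 441/441 = 1.
X_0' = X_0 − 2t·n = (7, 2, -53) − 2·(-8, 16, -11) = (23, -30, -31).

(23, -30, -31)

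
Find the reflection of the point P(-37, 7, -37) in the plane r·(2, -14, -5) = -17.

With n = (2, -14, -5), the signed offset is (n·P − (-17))/|n|² = 30/225 = 2/15.
P' = P − 2t·n = (-37, 7, -37) − (4/15)·(2, -14, -5) = (-563/15, 161/15, -107/3).

(-563/15, 161/15, -107/3)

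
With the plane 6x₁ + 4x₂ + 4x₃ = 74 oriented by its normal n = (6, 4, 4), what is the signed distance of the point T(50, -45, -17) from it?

n·T − 74 = -22.
|n| = 2√17, so the signed distance is -11/√17.

-11/√17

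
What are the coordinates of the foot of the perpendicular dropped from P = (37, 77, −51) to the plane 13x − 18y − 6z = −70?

(50, 59, -57)

n = (13, −18, −6), |n|² = 529, and n·P − (-70) = -529.
t = -529/529 = -1, so the foot is P − t·n = (37, 77, −51) − (-1)·(13, −18, −6) = (50, 59, −57).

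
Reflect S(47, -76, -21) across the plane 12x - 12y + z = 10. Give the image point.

(-73, 44, -31)

n = (12, -12, 1), |n|² = 289, n·S − 10 = 1445, so t = 1445/289 = 5.
Foot F = S − 5·n = (-13, -16, -26); the reflection is 2F − S = (-73, 44, -31).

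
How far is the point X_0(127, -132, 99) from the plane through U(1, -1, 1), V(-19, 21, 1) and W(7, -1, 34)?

UV = (-20, 22, 0) and UW = (6, 0, 33), so a normal is n = UV × UW = (726, 660, -132).
Then n·(127, -132, 99) - (-66) = -7920.
|n| = √(527076 + 435600 + 17424) = 990, so the distance is |-7920|/990 = 8.

8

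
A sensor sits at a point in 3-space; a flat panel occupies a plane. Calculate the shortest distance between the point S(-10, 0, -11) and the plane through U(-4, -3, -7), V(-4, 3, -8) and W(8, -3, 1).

UV = (0, 6, -1) and UW = (12, 0, 8), so a normal is n = UV × UW = (48, -12, -72).
d = |48·(-10) + (-12)·0 + (-72)·(-11) − 348| / √(2304 + 144 + 5184) = |-36| / (12√53) = 3/√53.

3/√53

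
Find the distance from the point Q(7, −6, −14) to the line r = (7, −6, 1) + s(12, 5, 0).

15

Direction vector d = (12, 5, 0).
AP = (0, 0, −15); AP·d = 0, |AP|² = 225, |d|² = 169.
distance² = |AP|² − (AP·d)²/|d|² = 225 − 0/169 = 225, so the distance is 15.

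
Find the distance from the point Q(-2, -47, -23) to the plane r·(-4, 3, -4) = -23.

Normal vector n = (-4, 3, -4), and n·(-2, -47, -23) - (-23) = -18.
|n| = √(16 + 9 + 16) = √41, so the distance is |-18|/√41 = 18/√41.

18/√41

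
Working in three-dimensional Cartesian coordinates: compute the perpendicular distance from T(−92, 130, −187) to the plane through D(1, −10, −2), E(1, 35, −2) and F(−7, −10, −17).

5

DE = (0, 45, 0) and DF = (−8, 0, −15), so a normal is n = DE × DF = (−675, 0, 360).
d = |(-675)·(-92) + 360·(-187) − (-1395)| / √(455625 + 0 + 129600) = |-3825| / 765 = 5.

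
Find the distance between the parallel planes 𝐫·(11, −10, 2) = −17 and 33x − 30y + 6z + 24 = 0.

Divide the second equation by 3 to match normals: 11x − 10y + 2z = -8.
Both planes have normal n = (11, −10, 2), |n| = 15. Any point on the first plane is at distance |(-8) − (-17)|/|n| = 9/15 = 3/5 from the second.

3/5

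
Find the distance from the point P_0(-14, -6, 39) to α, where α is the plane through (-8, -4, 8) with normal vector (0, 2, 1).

27/√5

The plane has equation n·(r − (-8, -4, 8)) = 0, i.e. n·r = 0.
n = (0, 2, 1); n·P − 0 = 27; |n| = √5; distance = 27/√5.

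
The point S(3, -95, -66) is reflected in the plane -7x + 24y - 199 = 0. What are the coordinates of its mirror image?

(-53, 97, -66)

With n = (-7, 24, 0), the signed offset is (n·S − 199)/|n|² = -2500/625 = -4.
S' = S − 2t·n = (3, -95, -66) − (-8)·(-7, 24, 0) = (-53, 97, -66).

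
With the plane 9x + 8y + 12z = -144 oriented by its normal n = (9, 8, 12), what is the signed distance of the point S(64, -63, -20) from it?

-24/17

n·S − (-144) = -24.
|n| = 17, so the signed distance is -24/17.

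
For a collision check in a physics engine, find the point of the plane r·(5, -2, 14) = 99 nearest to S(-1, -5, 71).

(-21, 3, 15)

The perpendicular from S has direction n = (5, -2, 14): r = (-1, -5, 71) + μ(5, -2, 14).
Substitute into the plane: n·(S + μn) = 99 gives 999 + 225μ = 99, so μ = -4.
Foot = (-1, -5, 71) + (-4)·(5, -2, 14) = (-21, 3, 15).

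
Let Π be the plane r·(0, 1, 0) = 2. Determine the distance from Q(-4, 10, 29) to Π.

8

d = |1·10 − 2| / √(0 + 1 + 0) = |8| / 1 = 8.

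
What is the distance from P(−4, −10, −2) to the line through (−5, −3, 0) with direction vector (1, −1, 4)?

Direction vector d = (1, −1, 4).
AP = (1, −7, −2), and AP × d = (−30, −6, 6).
|AP × d|² = 972 and |d|² = 18, so the distance is √(972/18) = √54 = 3√6.

3√6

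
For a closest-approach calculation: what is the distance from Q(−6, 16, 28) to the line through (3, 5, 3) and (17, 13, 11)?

√746

A direction vector is d = (14, 8, 8).
AP = (−9, 11, 25), and AP × d = (−112, 422, −226).
|AP × d|² = 241704 and |d|² = 324, so the distance is √(241704/324) = √746.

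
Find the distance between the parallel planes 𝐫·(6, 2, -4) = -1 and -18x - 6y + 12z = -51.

Divide the second equation by -3 to match normals: 6x + 2y - 4z = 17.
With common normal n = (6, 2, -4) (|n| = 2√14), the distance is |(-1) − 17|/|n| = 18/(2√14) = 9√14/14.

9/√14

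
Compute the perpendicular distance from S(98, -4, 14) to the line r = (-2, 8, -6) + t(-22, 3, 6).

Direction vector d = (-22, 3, 6).
AP = (100, -12, 20); AP·d = -2116, |AP|² = 10544, |d|² = 529.
distance² = |AP|² − (AP·d)²/|d|² = 10544 − 4477456/529 = 2080, so the distance is 4√130.

4√130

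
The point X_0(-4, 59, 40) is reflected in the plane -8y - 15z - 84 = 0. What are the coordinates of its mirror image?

(-4, -5, -80)

n = (0, -8, -15), |n|² = 289, n·X_0 − 84 = -1156, so t = -1156/289 = -4.
Foot F = X_0 − (-4)·n = (-4, 27, -20); the reflection is 2F − X_0 = (-4, -5, -80).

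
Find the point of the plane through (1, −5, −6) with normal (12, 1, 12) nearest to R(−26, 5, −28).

(-2, 7, -4)

n = (12, 1, 12), |n|² = 289, and n·R − (-65) = -578.
t = -578/289 = -2, so the foot is R − t·n = (−26, 5, −28) − (-2)·(12, 1, 12) = (−2, 7, −4).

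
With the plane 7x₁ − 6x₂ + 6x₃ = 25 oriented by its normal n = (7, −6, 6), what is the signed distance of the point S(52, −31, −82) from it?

n·S − 25 = 33.
|n| = 11, so the signed distance is 33/11 = 3.

3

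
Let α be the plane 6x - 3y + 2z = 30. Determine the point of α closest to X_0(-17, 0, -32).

n = (6, -3, 2), |n|² = 49, and n·X_0 − 30 = -196.
t = -196/49 = -4, so the foot is X_0 − t·n = (-17, 0, -32) − (-4)·(6, -3, 2) = (7, -12, -24).

(7, -12, -24)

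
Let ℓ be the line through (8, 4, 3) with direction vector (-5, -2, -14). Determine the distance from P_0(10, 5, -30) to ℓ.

Direction vector d = (-5, -2, -14).
AP = (2, 1, -33), and AP × d = (-80, 193, 1).
|AP × d|² = 43650 and |d|² = 225, so the distance is √(43650/225) = √194.

√194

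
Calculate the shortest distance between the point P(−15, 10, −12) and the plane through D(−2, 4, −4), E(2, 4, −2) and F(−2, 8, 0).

DE = (4, 0, 2) and DF = (0, 4, 4), so a normal is n = DE × DF = (−8, −16, 16).
n = (−8, −16, 16); n·P − (-112) = -120; |n| = 24; distance = 120/24 = 5.

5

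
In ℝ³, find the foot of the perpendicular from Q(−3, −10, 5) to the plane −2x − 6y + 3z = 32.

n = (−2, −6, 3), |n|² = 49, and n·Q − 32 = 49.
t = 49/49 = 1, so the foot is Q − t·n = (−3, −10, 5) − 1·(−2, −6, 3) = (−1, −4, 2).

(-1, -4, 2)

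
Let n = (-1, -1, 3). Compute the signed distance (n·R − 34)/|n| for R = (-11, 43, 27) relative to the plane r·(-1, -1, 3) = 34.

15√11/11

n·R − 34 = 15.
|n| = √11, so the signed distance is 15√11/11.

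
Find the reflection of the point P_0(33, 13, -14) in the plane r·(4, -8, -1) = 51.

(305/9, 101/9, -128/9)

With n = (4, -8, -1), the signed offset is (n·P_0 − 51)/|n|² = -9/81 = -1/9.
P_0' = P_0 − 2t·n = (33, 13, -14) − (-2/9)·(4, -8, -1) = (305/9, 101/9, -128/9).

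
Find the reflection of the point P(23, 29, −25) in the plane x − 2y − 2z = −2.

(173/9, 329/9, -157/9)

With n = (1, −2, −2), the signed offset is (n·P − (-2))/|n|² = 17/9.
P' = P − 2t·n = (23, 29, −25) − (34/9)·(1, −2, −2) = (173/9, 329/9, −157/9).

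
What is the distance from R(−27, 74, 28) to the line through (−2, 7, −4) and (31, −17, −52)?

A direction vector is d = (33, −24, −48).
AP = (−25, 67, 32); AP·d = -3969, |AP|² = 6138, |d|² = 3969.
distance² = |AP|² − (AP·d)²/|d|² = 6138 − 15752961/3969 = 2169, so the distance is 3√241.

3√241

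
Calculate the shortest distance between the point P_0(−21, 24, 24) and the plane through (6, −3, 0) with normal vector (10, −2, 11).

The plane has equation n·(r − (6, −3, 0)) = 0, i.e. n·r = 66.
Then n·(−21, 24, 24) − 66 = −60.
|n| = √(100 + 4 + 121) = 15, so the distance is |-60|/15 = 4.

4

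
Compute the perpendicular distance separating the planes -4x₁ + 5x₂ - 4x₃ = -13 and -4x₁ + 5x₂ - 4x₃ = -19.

With common normal n = (-4, 5, -4) (|n| = √57), the distance is |(-13) − (-19)|/|n| = 6/√57.

6/√57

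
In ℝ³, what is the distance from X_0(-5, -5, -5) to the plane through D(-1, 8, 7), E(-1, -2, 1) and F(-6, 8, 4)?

DE = (0, -10, -6) and DF = (-5, 0, -3), so a normal is n = DE × DF = (30, 30, -50).
Then n·(-5, -5, -5) - (-140) = 90.
|n| = √(900 + 900 + 2500) = 10√43, so the distance is |90|/(10√43) = 9√43/43.

9/√43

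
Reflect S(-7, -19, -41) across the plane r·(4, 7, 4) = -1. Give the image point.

n = (4, 7, 4), |n|² = 81, n·S − (-1) = -324, so t = -324/81 = -4.
Foot F = S − (-4)·n = (9, 9, -25); the reflection is 2F − S = (25, 37, -9).

(25, 37, -9)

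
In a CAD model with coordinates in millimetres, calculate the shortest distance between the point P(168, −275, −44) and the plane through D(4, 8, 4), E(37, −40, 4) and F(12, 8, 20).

DE = (33, −48, 0) and DF = (8, 0, 16), so a normal is n = DE × DF = (−768, −528, 384).
Then n·(168, −275, −44) − (−5760) = 5040.
|n| = √(589824 + 278784 + 147456) = 1008, so the distance is |5040|/1008 = 5.

5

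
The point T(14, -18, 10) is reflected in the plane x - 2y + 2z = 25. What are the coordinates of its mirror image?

(4, 2, -10)

With n = (1, -2, 2), the signed offset is (n·T − 25)/|n|² = 45/9 = 5.
T' = T − 2t·n = (14, -18, 10) − 10·(1, -2, 2) = (4, 2, -10).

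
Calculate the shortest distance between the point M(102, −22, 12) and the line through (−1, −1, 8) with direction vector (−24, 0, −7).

√1066

Direction vector d = (−24, 0, −7).
AP = (103, −21, 4); AP·d = -2500, |AP|² = 11066, |d|² = 625.
distance² = |AP|² − (AP·d)²/|d|² = 11066 − 6250000/625 = 1066, so the distance is √1066.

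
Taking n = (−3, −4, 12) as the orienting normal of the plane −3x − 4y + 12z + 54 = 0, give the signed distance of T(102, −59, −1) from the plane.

n·T − (-54) = -28.
|n| = 13, so the signed distance is -28/13.

-28/13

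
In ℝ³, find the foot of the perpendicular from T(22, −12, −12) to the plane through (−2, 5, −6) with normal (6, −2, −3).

The perpendicular from T has direction n = (6, −2, −3): r = (22, −12, −12) + t(6, −2, −3).
Substitute into the plane: n·(T + tn) = -4 gives 192 + 49t = -4, so t = -4.
Foot = (22, −12, −12) + (-4)·(6, −2, −3) = (−2, −4, 0).

(-2, -4, 0)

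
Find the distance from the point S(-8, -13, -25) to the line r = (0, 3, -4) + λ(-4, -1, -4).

Direction vector d = (-4, -1, -4).
AP = (-8, -16, -21), and AP × d = (43, 52, -56).
|AP × d|² = 7689 and |d|² = 33, so the distance is √(7689/33) = √233.

√233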